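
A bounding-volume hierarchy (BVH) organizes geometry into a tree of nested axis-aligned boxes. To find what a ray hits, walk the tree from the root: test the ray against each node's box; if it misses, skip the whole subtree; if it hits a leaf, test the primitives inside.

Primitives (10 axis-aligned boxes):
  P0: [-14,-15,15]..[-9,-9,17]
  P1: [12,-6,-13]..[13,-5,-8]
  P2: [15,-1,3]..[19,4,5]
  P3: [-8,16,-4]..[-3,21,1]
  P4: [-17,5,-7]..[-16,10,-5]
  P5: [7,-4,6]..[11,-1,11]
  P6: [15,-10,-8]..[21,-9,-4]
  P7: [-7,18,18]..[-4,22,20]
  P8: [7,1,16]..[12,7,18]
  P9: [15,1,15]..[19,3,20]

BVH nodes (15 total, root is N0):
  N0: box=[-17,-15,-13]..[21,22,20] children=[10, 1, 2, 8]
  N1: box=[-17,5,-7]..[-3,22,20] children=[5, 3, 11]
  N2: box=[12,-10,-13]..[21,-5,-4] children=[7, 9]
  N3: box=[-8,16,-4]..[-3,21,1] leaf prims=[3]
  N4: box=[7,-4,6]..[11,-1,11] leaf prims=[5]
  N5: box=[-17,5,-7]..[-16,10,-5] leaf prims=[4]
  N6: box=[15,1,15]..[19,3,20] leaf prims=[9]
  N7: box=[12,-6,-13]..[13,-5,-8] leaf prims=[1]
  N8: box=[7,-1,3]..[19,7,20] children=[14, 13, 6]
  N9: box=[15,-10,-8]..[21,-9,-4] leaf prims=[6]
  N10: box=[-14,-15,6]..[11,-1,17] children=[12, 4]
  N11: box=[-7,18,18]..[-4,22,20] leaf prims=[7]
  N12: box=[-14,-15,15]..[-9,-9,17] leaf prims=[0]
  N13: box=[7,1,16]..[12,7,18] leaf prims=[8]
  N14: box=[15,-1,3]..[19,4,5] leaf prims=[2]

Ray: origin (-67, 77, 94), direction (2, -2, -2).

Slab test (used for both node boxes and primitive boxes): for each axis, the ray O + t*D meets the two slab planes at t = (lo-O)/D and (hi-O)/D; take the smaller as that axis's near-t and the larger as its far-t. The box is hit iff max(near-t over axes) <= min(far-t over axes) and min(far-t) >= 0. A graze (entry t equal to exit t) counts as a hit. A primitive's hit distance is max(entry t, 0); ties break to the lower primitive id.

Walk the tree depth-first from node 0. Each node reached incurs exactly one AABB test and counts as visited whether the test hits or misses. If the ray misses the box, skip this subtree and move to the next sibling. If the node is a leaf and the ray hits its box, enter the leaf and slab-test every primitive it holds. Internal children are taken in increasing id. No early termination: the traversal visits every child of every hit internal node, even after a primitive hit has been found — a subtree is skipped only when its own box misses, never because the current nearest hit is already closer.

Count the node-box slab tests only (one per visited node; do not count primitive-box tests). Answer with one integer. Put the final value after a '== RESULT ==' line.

Walk:
N0 x:[25,44] y:[55/2,46] z:[37,107/2] -> hit [37,44], descend [1, 2, 8, 10]
  N1 x:[25,32] y:[55/2,36] z:[37,101/2] -> miss, prune
  N2 x:[79/2,44] y:[41,87/2] z:[49,107/2] -> miss, prune
  N8 x:[37,43] y:[35,39] z:[37,91/2] -> hit [37,39], descend [6, 13, 14]
    N6 x:[41,43] y:[37,38] z:[37,79/2] -> miss, prune
    N13 x:[37,79/2] y:[35,38] z:[38,39] -> hit [38,38] leaf, test {P8@t=38}
    N14 x:[41,43] y:[73/2,39] z:[89/2,91/2] -> miss, prune
  N10 x:[53/2,39] y:[39,46] z:[77/2,44] -> hit [39,39], descend [4, 12]
    N4 x:[37,39] y:[39,81/2] z:[83/2,44] -> miss, prune
    N12 x:[53/2,29] y:[43,46] z:[77/2,79/2] -> miss, prune

Visited [0, 1, 2, 8, 6, 13, 14, 10, 4, 12]. Tests: 10 box, 1 leaf. Nearest: P8.

== RESULT ==
10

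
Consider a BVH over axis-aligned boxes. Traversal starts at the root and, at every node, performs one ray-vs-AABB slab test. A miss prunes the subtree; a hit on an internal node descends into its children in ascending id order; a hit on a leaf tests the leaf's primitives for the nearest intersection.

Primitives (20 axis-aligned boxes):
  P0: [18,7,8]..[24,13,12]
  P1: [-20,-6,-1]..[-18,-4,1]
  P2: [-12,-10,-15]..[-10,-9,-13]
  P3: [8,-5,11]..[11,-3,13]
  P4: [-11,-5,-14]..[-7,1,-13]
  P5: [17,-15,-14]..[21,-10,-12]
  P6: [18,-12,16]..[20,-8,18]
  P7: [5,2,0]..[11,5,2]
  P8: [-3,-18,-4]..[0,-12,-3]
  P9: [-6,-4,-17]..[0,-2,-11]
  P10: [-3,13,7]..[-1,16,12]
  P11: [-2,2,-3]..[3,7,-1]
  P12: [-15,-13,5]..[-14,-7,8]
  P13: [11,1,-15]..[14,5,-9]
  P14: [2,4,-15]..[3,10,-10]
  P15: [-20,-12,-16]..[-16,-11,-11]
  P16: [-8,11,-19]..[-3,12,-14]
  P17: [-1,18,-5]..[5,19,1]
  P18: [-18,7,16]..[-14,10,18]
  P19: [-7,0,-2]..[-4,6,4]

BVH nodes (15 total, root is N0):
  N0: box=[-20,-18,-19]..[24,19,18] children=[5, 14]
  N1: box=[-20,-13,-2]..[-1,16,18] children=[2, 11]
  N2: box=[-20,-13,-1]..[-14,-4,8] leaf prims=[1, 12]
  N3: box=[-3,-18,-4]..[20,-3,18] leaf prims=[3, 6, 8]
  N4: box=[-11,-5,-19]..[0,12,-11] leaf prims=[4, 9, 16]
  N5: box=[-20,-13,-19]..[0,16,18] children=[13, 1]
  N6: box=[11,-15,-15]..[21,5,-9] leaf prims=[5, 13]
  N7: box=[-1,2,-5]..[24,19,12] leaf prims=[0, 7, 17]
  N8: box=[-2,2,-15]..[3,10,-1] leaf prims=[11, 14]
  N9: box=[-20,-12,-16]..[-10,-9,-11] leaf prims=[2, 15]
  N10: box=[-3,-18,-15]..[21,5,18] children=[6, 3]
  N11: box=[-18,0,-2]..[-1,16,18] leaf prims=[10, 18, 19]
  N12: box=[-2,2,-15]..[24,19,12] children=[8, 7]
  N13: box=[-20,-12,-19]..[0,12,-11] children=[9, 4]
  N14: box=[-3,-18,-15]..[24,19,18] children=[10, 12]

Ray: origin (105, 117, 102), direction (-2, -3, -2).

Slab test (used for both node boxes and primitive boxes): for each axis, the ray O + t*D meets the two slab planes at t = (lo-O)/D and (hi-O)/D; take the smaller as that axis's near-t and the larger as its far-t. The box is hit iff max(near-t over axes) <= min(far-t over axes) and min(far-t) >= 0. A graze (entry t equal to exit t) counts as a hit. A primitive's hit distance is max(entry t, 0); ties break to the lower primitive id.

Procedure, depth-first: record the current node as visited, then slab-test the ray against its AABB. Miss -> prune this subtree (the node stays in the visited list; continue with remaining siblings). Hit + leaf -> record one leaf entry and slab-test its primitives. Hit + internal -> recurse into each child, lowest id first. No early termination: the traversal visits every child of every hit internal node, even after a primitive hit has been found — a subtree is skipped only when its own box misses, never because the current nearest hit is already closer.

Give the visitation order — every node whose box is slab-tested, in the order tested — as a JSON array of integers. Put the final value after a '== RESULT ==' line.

Walk:
N0 x:[81/2,125/2] y:[98/3,45] z:[42,121/2] -> hit [42,45], descend [5, 14]
  N5 x:[105/2,125/2] y:[101/3,130/3] z:[42,121/2] -> miss, prune
  N14 x:[81/2,54] y:[98/3,45] z:[42,117/2] -> hit [42,45], descend [10, 12]
    N10 x:[42,54] y:[112/3,45] z:[42,117/2] -> hit [42,45], descend [3, 6]
      N3 x:[85/2,54] y:[40,45] z:[42,53] -> hit [85/2,45] leaf, test {P3(miss), P6@t=85/2, P8(miss)}
      N6 x:[42,47] y:[112/3,44] z:[111/2,117/2] -> miss, prune
    N12 x:[81/2,107/2] y:[98/3,115/3] z:[45,117/2] -> miss, prune

7 AABB tests over nodes [0, 5, 14, 10, 3, 6, 12]; 1 leaf entered; closest P6.

== RESULT ==
[0, 5, 14, 10, 3, 6, 12]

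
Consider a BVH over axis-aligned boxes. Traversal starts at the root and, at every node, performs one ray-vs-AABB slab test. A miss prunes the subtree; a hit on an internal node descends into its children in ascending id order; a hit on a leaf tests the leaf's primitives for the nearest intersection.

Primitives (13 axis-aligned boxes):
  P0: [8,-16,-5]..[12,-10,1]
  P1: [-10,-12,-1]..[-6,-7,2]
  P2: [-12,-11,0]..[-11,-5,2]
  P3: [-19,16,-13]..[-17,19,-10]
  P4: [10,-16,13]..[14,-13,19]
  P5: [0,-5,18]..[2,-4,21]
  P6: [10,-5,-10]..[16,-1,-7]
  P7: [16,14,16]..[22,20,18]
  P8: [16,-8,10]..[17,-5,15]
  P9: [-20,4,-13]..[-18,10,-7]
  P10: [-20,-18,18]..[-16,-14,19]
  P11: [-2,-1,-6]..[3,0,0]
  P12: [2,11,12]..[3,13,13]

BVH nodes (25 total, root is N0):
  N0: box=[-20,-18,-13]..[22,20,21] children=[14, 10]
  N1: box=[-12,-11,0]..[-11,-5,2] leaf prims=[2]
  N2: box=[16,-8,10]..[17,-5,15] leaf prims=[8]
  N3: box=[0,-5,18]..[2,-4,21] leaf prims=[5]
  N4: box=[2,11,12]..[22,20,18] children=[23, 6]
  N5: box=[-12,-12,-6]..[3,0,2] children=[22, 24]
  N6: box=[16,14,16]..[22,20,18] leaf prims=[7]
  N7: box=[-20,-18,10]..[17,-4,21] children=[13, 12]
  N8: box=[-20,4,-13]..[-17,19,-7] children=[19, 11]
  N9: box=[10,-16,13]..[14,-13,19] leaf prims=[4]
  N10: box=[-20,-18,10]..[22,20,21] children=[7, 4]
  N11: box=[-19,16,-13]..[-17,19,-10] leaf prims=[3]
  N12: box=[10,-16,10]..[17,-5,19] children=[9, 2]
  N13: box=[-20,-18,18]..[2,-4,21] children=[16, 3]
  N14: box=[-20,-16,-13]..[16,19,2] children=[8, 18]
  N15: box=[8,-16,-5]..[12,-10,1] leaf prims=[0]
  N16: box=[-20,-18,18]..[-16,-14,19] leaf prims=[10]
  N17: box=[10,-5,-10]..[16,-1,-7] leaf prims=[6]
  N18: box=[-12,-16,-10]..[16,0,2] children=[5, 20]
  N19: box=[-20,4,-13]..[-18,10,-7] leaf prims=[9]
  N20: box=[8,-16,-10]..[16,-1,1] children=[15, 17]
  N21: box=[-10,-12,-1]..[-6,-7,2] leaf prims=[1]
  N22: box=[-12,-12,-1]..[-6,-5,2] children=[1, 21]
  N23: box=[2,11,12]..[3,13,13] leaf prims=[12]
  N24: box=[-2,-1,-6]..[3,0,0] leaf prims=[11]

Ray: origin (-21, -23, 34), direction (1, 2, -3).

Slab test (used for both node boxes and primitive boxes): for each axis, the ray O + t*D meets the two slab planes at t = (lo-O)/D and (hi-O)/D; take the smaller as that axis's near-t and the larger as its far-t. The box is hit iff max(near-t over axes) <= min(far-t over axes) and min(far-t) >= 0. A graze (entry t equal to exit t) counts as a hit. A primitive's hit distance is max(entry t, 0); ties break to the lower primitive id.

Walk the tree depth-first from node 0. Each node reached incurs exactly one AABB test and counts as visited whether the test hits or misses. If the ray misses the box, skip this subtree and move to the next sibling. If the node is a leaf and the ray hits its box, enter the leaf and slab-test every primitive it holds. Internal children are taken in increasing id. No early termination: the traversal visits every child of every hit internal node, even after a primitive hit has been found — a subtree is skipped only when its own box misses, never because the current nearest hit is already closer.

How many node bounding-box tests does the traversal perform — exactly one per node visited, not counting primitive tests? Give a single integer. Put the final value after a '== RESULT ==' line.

Trace the traversal:
N0 x:[1,43] y:[5/2,43/2] z:[13/3,47/3] -> hit [13/3,47/3], descend [10, 14]
  N10 x:[1,43] y:[5/2,43/2] z:[13/3,8] -> hit [13/3,8], descend [4, 7]
    N4 x:[23,43] y:[17,43/2] z:[16/3,22/3] -> miss, prune
    N7 x:[1,38] y:[5/2,19/2] z:[13/3,8] -> hit [13/3,8], descend [12, 13]
      N12 x:[31,38] y:[7/2,9] z:[5,8] -> miss, prune
      N13 x:[1,23] y:[5/2,19/2] z:[13/3,16/3] -> hit [13/3,16/3], descend [3, 16]
        N3 x:[21,23] y:[9,19/2] z:[13/3,16/3] -> miss, prune
        N16 x:[1,5] y:[5/2,9/2] z:[5,16/3] -> miss, prune
  N14 x:[1,37] y:[7/2,21] z:[32/3,47/3] -> hit [32/3,47/3], descend [8, 18]
    N8 x:[1,4] y:[27/2,21] z:[41/3,47/3] -> miss, prune
    N18 x:[9,37] y:[7/2,23/2] z:[32/3,44/3] -> hit [32/3,23/2], descend [5, 20]
      N5 x:[9,24] y:[11/2,23/2] z:[32/3,40/3] -> hit [32/3,23/2], descend [22, 24]
        N22 x:[9,15] y:[11/2,9] z:[32/3,35/3] -> miss, prune
        N24 x:[19,24] y:[11,23/2] z:[34/3,40/3] -> miss, prune
      N20 x:[29,37] y:[7/2,11] z:[11,44/3] -> miss, prune

Visited [0, 10, 4, 7, 12, 13, 3, 16, 14, 8, 18, 5, 22, 24, 20]. Tests: 15 box, 0 leaf. Nearest: miss.

== RESULT ==
15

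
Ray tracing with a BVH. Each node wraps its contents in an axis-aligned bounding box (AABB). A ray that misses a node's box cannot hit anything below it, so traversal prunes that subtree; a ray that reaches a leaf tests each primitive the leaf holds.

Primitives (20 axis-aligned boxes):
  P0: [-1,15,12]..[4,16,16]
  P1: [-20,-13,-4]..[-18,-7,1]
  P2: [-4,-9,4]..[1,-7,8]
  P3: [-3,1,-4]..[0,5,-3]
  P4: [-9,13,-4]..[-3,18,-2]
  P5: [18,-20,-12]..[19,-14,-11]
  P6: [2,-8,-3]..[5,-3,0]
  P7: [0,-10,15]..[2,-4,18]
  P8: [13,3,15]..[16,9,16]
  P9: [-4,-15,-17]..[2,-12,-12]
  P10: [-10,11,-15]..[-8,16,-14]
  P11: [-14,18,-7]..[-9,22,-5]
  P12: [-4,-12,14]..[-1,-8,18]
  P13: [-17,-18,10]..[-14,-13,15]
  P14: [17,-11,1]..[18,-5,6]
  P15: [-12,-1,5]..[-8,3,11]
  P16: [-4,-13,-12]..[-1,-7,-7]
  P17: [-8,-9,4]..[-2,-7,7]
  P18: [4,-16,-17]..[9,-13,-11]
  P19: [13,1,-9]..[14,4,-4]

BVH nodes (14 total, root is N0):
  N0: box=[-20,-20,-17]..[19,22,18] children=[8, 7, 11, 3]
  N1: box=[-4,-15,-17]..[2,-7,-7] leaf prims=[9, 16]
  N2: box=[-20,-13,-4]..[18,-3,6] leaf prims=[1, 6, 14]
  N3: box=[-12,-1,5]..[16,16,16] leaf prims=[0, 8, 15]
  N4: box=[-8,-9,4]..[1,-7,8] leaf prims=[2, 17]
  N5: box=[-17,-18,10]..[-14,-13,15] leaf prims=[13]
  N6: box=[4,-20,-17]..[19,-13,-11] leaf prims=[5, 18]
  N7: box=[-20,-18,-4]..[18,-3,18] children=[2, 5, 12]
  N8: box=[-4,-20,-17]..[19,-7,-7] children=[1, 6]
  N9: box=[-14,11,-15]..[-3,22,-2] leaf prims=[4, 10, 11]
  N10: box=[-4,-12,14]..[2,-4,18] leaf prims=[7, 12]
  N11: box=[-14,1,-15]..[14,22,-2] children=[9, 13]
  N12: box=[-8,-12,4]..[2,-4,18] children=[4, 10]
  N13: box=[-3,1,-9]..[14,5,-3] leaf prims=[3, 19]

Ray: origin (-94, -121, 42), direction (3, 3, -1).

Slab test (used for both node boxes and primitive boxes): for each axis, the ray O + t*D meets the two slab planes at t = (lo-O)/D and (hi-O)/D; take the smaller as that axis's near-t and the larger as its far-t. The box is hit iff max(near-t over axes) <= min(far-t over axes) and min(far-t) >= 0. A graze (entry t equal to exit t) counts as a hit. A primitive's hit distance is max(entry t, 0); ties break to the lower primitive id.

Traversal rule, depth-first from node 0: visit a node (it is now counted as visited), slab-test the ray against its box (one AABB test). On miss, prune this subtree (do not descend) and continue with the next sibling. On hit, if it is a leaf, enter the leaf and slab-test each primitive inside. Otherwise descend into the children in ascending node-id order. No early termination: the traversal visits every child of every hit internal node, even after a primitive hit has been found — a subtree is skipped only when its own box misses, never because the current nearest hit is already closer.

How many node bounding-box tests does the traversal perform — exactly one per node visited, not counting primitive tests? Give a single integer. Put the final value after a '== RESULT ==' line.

Traverse from the root:
N0 x:[74/3,113/3] y:[101/3,143/3] z:[24,59] -> hit [101/3,113/3], descend [3, 7, 8, 11]
  N3 x:[82/3,110/3] y:[40,137/3] z:[26,37] -> miss, prune
  N7 x:[74/3,112/3] y:[103/3,118/3] z:[24,46] -> hit [103/3,112/3], descend [2, 5, 12]
    N2 x:[74/3,112/3] y:[36,118/3] z:[36,46] -> hit [36,112/3] leaf, test {P1(miss), P6(miss), P14@t=37}
    N5 x:[77/3,80/3] y:[103/3,36] z:[27,32] -> miss, prune
    N12 x:[86/3,32] y:[109/3,39] z:[24,38] -> miss, prune
  N8 x:[30,113/3] y:[101/3,38] z:[49,59] -> miss, prune
  N11 x:[80/3,36] y:[122/3,143/3] z:[44,57] -> miss, prune

8 AABB tests over nodes [0, 3, 7, 2, 5, 12, 8, 11]; 1 leaf entered; closest P14.

== RESULT ==
8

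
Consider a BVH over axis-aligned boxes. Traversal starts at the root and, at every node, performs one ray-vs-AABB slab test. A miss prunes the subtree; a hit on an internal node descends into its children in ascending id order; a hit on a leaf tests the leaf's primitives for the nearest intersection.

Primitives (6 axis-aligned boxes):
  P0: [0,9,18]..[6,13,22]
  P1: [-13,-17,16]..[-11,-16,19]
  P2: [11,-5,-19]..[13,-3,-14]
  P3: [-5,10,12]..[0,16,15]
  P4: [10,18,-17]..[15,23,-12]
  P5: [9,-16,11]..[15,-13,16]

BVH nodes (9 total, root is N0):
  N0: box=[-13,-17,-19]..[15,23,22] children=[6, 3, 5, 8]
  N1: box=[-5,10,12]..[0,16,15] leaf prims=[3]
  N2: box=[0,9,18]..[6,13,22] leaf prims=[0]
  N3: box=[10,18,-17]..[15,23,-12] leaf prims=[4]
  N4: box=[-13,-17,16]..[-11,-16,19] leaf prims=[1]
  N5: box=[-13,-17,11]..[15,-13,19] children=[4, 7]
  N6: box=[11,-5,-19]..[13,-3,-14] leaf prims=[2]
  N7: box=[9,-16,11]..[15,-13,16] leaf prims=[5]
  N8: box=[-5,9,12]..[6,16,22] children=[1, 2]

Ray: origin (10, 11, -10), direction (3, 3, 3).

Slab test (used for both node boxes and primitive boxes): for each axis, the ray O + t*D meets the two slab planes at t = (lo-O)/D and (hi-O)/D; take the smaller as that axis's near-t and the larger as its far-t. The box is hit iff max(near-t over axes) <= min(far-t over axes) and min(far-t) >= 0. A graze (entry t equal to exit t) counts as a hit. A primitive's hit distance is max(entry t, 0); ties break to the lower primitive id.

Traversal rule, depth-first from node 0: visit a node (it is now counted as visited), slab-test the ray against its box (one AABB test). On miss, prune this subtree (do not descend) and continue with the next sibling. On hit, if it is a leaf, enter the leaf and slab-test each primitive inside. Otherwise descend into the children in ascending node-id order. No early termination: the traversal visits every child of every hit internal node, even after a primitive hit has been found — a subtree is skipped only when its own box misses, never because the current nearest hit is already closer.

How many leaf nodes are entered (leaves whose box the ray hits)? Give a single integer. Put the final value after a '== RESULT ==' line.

Trace the traversal:
N0 x:[-23/3,5/3] y:[-28/3,4] z:[-3,32/3] -> hit [-3,5/3], descend [3, 5, 6, 8]
  N3 x:[0,5/3] y:[7/3,4] z:[-7/3,-2/3] -> miss, prune
  N5 x:[-23/3,5/3] y:[-28/3,-8] z:[7,29/3] -> miss, prune
  N6 x:[1/3,1] y:[-16/3,-14/3] z:[-3,-4/3] -> miss, prune
  N8 x:[-5,-4/3] y:[-2/3,5/3] z:[22/3,32/3] -> miss, prune

Visited [0, 3, 5, 6, 8]. Tests: 5 box, 0 leaf. Nearest: miss.

== RESULT ==
0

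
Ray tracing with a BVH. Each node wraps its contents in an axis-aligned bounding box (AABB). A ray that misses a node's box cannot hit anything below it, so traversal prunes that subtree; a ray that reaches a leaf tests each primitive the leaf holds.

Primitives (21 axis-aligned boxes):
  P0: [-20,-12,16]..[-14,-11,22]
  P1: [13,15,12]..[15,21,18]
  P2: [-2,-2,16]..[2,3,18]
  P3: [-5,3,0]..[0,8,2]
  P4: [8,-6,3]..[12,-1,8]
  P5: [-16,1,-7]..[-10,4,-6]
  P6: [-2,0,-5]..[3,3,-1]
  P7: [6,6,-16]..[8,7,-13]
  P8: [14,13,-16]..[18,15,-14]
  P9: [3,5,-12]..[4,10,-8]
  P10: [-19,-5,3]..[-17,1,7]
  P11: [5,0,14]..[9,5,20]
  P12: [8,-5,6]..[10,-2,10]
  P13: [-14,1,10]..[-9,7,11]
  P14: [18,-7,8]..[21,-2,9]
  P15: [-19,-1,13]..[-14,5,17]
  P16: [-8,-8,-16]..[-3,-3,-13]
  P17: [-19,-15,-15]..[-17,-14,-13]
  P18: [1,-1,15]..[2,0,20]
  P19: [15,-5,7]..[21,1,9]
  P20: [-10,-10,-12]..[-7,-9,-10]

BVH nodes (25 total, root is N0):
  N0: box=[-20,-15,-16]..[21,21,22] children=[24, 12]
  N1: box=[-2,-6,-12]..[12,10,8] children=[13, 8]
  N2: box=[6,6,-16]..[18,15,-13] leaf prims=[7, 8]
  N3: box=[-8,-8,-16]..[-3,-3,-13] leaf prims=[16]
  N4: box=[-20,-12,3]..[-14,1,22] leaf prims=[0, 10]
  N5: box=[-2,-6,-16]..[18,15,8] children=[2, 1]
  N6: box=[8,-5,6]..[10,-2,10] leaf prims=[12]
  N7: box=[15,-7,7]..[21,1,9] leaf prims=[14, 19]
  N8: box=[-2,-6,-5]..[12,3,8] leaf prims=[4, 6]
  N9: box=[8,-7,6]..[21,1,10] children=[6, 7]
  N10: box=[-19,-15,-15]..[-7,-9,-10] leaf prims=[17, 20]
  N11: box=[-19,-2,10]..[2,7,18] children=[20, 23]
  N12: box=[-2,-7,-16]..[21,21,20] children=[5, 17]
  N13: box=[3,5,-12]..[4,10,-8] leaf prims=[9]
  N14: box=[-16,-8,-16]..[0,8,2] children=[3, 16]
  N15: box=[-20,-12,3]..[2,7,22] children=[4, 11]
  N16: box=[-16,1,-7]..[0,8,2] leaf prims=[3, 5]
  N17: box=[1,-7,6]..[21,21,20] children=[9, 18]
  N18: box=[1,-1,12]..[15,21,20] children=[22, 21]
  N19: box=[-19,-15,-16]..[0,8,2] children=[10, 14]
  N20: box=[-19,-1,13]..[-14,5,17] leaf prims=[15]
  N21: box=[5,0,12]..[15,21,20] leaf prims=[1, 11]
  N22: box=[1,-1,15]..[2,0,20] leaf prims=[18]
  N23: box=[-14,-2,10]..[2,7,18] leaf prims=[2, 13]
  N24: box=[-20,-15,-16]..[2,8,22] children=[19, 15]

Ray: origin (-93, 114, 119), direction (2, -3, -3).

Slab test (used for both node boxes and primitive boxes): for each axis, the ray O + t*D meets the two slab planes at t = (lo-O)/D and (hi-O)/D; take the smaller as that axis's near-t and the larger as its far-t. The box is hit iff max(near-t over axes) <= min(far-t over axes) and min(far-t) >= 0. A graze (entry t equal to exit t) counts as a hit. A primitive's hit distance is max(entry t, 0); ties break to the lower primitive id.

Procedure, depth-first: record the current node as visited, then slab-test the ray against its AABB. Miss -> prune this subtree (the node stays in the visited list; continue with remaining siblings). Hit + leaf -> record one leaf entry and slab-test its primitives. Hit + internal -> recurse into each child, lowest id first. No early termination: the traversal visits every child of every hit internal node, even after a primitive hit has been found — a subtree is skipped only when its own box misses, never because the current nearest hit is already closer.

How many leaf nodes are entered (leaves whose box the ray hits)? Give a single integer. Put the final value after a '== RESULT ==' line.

Trace the traversal:
N0 x:[73/2,57] y:[31,43] z:[97/3,45] -> hit [73/2,43], descend [12, 24]
  N12 x:[91/2,57] y:[31,121/3] z:[33,45] -> miss, prune
  N24 x:[73/2,95/2] y:[106/3,43] z:[97/3,45] -> hit [73/2,43], descend [15, 19]
    N15 x:[73/2,95/2] y:[107/3,42] z:[97/3,116/3] -> hit [73/2,116/3], descend [4, 11]
      N4 x:[73/2,79/2] y:[113/3,42] z:[97/3,116/3] -> hit [113/3,116/3] leaf, test {P0(miss), P10@t=113/3}
      N11 x:[37,95/2] y:[107/3,116/3] z:[101/3,109/3] -> miss, prune
    N19 x:[37,93/2] y:[106/3,43] z:[39,45] -> hit [39,43], descend [10, 14]
      N10 x:[37,43] y:[41,43] z:[43,134/3] -> hit [43,43] leaf, test {P17(miss), P20(miss)}
      N14 x:[77/2,93/2] y:[106/3,122/3] z:[39,45] -> hit [39,122/3], descend [3, 16]
        N3 x:[85/2,45] y:[39,122/3] z:[44,45] -> miss, prune
        N16 x:[77/2,93/2] y:[106/3,113/3] z:[39,42] -> miss, prune

Visited [0, 12, 24, 15, 4, 11, 19, 10, 14, 3, 16]. Tests: 11 box, 2 leaf. Nearest: P10.

== RESULT ==
2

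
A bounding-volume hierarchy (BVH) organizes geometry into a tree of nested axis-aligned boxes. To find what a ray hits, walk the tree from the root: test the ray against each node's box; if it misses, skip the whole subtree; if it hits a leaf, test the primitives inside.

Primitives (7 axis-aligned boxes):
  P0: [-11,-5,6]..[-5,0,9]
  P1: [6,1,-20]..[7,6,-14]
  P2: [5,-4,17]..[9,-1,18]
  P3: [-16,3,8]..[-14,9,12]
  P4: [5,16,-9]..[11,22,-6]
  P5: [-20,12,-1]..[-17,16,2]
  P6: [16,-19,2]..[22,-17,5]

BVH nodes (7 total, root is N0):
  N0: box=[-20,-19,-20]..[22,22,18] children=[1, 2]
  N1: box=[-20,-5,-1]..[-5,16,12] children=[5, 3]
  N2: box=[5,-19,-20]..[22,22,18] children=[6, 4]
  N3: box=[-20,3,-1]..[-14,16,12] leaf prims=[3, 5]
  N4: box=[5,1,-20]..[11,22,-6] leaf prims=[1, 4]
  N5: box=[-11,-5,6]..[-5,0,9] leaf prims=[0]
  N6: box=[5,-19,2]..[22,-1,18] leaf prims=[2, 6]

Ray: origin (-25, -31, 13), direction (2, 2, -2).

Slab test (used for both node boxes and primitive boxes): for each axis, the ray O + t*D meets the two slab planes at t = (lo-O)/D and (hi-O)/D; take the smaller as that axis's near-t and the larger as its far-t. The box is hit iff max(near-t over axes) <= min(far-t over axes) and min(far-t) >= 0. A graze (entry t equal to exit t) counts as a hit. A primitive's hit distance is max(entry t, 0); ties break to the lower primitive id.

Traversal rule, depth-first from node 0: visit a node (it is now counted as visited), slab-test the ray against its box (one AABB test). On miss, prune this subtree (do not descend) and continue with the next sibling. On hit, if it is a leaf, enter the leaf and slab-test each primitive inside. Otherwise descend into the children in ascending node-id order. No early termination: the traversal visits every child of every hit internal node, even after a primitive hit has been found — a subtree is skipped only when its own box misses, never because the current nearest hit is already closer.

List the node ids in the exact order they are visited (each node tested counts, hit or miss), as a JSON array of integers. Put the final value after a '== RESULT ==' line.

Trace the traversal:
N0 x:[5/2,47/2] y:[6,53/2] z:[-5/2,33/2] -> hit [6,33/2], descend [1, 2]
  N1 x:[5/2,10] y:[13,47/2] z:[1/2,7] -> miss, prune
  N2 x:[15,47/2] y:[6,53/2] z:[-5/2,33/2] -> hit [15,33/2], descend [4, 6]
    N4 x:[15,18] y:[16,53/2] z:[19/2,33/2] -> hit [16,33/2] leaf, test {P1@t=16, P4(miss)}
    N6 x:[15,47/2] y:[6,15] z:[-5/2,11/2] -> miss, prune

Summary -> nodes [0, 1, 2, 4, 6]; box-tests=5; leaf-entries=1; first=P1

== RESULT ==
[0, 1, 2, 4, 6]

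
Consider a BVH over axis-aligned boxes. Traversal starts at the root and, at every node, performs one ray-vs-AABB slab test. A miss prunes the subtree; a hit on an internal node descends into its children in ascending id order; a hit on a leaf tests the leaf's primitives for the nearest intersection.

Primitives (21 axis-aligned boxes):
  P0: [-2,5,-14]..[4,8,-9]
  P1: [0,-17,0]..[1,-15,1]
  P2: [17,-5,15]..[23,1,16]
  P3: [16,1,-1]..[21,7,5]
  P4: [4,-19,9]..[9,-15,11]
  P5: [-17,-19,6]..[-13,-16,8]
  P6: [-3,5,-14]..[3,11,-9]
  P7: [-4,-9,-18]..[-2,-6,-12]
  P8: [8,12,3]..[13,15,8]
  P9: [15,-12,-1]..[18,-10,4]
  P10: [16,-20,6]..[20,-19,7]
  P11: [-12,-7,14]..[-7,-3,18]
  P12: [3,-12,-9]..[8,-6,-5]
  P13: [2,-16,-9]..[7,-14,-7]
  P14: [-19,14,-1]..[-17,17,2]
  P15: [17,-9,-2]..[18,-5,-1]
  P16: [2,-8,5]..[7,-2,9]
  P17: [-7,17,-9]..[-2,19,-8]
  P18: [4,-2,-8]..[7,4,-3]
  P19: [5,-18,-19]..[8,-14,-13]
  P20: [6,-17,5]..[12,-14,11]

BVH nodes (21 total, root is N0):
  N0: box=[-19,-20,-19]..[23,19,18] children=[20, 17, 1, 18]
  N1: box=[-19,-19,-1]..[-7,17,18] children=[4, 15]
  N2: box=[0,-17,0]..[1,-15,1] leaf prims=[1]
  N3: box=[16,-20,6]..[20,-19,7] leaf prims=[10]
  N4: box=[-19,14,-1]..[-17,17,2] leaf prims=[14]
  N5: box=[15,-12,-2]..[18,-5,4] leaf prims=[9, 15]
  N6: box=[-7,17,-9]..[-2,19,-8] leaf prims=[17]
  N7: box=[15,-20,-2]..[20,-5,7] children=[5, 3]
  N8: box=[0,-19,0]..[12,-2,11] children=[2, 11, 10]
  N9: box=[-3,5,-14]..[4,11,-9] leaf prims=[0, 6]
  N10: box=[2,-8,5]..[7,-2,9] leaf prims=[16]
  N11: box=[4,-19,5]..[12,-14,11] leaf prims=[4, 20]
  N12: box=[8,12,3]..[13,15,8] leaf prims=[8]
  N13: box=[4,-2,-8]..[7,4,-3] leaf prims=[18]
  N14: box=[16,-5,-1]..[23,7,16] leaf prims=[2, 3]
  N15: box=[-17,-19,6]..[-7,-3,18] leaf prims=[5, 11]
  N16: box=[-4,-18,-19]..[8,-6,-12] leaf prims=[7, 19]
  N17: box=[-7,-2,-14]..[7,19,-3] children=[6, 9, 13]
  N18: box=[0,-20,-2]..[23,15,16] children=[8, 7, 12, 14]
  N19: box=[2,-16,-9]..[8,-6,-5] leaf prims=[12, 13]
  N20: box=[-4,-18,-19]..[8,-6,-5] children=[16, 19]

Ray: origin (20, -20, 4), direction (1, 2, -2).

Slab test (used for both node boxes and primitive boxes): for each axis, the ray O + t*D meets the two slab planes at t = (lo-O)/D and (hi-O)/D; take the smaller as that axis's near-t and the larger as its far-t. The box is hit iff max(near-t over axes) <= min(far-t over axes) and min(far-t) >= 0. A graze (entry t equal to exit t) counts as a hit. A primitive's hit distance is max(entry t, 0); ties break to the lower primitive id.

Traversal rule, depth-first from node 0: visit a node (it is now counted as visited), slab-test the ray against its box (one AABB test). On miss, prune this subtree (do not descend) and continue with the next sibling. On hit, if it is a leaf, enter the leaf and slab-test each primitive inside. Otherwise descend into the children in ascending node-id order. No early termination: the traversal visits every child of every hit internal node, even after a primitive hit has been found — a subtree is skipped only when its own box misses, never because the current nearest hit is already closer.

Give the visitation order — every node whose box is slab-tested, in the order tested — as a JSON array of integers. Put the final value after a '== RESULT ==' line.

Traverse from the root:
N0 x:[-39,3] y:[0,39/2] z:[-7,23/2] -> hit [0,3], descend [1, 17, 18, 20]
  N1 x:[-39,-27] y:[1/2,37/2] z:[-7,5/2] -> miss, prune
  N17 x:[-27,-13] y:[9,39/2] z:[7/2,9] -> miss, prune
  N18 x:[-20,3] y:[0,35/2] z:[-6,3] -> hit [0,3], descend [7, 8, 12, 14]
    N7 x:[-5,0] y:[0,15/2] z:[-3/2,3] -> hit [0,0], descend [3, 5]
      N3 x:[-4,0] y:[0,1/2] z:[-3/2,-1] -> miss, prune
      N5 x:[-5,-2] y:[4,15/2] z:[0,3] -> miss, prune
    N8 x:[-20,-8] y:[1/2,9] z:[-7/2,2] -> miss, prune
    N12 x:[-12,-7] y:[16,35/2] z:[-2,1/2] -> miss, prune
    N14 x:[-4,3] y:[15/2,27/2] z:[-6,5/2] -> miss, prune
  N20 x:[-24,-12] y:[1,7] z:[9/2,23/2] -> miss, prune

order=[0, 1, 17, 18, 7, 3, 5, 8, 12, 14, 20]  |boxes|=11  |leaves|=0  hit=miss

== RESULT ==
[0, 1, 17, 18, 7, 3, 5, 8, 12, 14, 20]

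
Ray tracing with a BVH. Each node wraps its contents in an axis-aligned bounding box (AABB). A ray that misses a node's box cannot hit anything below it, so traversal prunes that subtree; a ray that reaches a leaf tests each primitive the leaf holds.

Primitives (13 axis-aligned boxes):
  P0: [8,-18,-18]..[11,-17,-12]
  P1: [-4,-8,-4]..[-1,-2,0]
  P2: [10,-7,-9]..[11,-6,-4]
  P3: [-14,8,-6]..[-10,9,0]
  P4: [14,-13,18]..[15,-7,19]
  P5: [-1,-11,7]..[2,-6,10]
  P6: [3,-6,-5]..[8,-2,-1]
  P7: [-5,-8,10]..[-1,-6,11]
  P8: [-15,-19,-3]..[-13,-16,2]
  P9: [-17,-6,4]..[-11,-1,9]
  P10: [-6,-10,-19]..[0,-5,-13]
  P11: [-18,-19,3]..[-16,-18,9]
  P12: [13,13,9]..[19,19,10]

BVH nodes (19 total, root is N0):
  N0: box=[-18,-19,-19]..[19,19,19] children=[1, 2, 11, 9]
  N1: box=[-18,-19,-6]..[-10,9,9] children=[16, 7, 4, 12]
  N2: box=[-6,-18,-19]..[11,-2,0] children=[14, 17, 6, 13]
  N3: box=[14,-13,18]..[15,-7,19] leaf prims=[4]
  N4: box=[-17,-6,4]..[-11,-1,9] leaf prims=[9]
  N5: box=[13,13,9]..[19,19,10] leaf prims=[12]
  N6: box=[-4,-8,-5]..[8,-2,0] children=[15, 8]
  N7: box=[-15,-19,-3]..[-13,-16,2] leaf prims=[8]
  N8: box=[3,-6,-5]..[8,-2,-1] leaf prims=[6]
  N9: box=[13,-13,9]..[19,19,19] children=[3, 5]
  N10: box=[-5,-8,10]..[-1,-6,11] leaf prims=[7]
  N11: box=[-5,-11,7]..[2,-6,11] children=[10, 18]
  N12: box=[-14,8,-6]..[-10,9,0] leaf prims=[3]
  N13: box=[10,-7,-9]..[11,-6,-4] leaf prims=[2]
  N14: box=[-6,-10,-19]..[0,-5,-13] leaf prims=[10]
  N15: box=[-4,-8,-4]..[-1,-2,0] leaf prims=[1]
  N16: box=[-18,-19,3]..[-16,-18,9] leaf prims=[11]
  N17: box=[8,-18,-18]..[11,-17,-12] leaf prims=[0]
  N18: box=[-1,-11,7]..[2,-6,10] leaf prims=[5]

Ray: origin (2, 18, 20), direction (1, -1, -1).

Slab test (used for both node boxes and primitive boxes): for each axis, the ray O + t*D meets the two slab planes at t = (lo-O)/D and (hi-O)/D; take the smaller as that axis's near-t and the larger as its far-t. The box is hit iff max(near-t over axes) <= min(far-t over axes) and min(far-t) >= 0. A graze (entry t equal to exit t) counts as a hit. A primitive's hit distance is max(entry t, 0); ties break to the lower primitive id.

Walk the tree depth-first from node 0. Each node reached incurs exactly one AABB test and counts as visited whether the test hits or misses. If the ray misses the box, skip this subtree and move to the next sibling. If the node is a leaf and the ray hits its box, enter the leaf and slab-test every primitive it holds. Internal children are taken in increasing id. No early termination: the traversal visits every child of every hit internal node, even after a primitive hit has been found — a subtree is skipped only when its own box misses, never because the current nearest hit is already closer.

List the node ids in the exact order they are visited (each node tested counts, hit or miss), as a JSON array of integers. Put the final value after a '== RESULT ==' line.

Trace the traversal:
N0 x:[-20,17] y:[-1,37] z:[1,39] -> hit [1,17], descend [1, 2, 9, 11]
  N1 x:[-20,-12] y:[9,37] z:[11,26] -> miss, prune
  N2 x:[-8,9] y:[20,36] z:[20,39] -> miss, prune
  N9 x:[11,17] y:[-1,31] z:[1,11] -> hit [11,11], descend [3, 5]
    N3 x:[12,13] y:[25,31] z:[1,2] -> miss, prune
    N5 x:[11,17] y:[-1,5] z:[10,11] -> miss, prune
  N11 x:[-7,0] y:[24,29] z:[9,13] -> miss, prune

7 AABB tests over nodes [0, 1, 2, 9, 3, 5, 11]; 0 leaves entered; closest miss.

== RESULT ==
[0, 1, 2, 9, 3, 5, 11]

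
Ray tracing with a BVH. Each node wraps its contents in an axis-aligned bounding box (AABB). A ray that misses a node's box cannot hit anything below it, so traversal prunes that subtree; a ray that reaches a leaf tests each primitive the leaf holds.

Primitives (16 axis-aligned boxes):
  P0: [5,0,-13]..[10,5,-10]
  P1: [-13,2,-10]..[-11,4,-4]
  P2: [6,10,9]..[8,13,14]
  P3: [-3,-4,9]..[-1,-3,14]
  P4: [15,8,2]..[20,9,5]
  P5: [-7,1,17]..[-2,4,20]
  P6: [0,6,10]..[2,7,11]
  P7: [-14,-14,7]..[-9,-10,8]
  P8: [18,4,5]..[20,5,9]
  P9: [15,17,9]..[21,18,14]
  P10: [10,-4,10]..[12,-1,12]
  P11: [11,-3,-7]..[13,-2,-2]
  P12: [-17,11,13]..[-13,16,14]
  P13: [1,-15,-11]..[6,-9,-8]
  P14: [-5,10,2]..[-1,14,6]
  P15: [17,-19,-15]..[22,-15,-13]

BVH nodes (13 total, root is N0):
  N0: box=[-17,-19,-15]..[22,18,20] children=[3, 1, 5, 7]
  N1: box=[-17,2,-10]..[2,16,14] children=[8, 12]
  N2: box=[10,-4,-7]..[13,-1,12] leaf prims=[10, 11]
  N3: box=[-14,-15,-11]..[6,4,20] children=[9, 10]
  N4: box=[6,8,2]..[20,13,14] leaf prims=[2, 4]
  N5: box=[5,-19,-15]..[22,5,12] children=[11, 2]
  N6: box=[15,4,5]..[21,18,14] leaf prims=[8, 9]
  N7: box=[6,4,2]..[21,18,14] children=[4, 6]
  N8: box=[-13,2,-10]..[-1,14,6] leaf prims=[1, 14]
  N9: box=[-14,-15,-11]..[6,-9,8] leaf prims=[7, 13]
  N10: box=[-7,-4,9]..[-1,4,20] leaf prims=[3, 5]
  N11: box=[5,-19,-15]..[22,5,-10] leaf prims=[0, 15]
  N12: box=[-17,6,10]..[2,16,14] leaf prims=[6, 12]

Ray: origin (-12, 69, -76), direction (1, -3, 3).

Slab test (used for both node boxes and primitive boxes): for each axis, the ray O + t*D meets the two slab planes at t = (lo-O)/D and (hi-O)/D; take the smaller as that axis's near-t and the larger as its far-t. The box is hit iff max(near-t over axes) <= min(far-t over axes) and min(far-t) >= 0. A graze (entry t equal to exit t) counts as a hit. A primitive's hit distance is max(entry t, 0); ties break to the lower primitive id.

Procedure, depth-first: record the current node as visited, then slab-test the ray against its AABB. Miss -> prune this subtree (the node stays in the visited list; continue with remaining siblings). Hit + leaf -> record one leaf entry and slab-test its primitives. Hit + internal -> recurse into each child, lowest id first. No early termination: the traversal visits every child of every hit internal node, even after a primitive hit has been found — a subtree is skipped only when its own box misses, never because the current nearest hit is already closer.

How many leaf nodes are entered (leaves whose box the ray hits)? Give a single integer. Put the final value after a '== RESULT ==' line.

Walk:
N0 x:[-5,34] y:[17,88/3] z:[61/3,32] -> hit [61/3,88/3], descend [1, 3, 5, 7]
  N1 x:[-5,14] y:[53/3,67/3] z:[22,30] -> miss, prune
  N3 x:[-2,18] y:[65/3,28] z:[65/3,32] -> miss, prune
  N5 x:[17,34] y:[64/3,88/3] z:[61/3,88/3] -> hit [64/3,88/3], descend [2, 11]
    N2 x:[22,25] y:[70/3,73/3] z:[23,88/3] -> hit [70/3,73/3] leaf, test {P10(miss), P11@t=71/3}
    N11 x:[17,34] y:[64/3,88/3] z:[61/3,22] -> hit [64/3,22] leaf, test {P0@t=64/3, P15(miss)}
  N7 x:[18,33] y:[17,65/3] z:[26,30] -> miss, prune

7 AABB tests over nodes [0, 1, 3, 5, 2, 11, 7]; 2 leaves entered; closest P0.

== RESULT ==
2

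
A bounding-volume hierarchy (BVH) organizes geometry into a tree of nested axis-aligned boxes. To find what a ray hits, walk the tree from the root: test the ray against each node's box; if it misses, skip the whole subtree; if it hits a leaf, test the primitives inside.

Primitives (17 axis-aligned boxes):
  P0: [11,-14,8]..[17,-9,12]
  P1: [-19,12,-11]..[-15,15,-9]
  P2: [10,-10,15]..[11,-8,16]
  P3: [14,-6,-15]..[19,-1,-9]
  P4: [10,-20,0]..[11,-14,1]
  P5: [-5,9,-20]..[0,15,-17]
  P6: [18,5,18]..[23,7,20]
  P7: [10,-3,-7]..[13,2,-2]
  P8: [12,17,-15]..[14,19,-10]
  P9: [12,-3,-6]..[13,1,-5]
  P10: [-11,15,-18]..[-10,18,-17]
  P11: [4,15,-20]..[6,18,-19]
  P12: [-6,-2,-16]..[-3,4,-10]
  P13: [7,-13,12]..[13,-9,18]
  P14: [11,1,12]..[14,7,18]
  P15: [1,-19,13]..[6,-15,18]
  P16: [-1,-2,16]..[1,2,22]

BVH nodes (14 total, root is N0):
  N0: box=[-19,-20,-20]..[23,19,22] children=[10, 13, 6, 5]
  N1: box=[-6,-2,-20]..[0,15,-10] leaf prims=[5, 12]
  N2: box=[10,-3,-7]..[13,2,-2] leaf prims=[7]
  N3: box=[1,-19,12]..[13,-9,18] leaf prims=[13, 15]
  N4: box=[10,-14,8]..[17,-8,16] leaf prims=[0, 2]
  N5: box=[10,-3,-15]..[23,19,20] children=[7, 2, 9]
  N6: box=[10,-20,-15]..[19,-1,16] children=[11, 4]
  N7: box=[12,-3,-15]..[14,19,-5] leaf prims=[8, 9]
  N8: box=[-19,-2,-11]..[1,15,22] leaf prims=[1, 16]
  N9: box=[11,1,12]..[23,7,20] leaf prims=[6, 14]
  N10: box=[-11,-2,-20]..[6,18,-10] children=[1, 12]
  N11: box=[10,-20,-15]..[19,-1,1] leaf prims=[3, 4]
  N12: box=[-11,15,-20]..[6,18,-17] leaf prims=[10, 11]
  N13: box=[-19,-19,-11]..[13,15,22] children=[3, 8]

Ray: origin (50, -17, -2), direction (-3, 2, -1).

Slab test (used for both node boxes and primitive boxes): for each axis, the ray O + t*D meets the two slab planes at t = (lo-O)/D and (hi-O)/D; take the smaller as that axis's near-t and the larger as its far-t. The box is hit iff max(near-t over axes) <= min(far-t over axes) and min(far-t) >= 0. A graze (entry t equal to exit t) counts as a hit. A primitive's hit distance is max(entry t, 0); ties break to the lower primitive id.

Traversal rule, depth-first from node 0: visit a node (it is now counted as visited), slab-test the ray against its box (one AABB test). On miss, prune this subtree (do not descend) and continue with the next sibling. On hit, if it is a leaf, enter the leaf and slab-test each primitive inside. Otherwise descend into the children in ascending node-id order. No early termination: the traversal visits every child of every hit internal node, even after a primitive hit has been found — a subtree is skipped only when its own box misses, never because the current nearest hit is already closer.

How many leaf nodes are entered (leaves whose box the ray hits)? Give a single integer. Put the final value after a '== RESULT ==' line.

Walk:
N0 x:[9,23] y:[-3/2,18] z:[-24,18] -> hit [9,18], descend [5, 6, 10, 13]
  N5 x:[9,40/3] y:[7,18] z:[-22,13] -> hit [9,13], descend [2, 7, 9]
    N2 x:[37/3,40/3] y:[7,19/2] z:[0,5] -> miss, prune
    N7 x:[12,38/3] y:[7,18] z:[3,13] -> hit [12,38/3] leaf, test {P8(miss), P9(miss)}
    N9 x:[9,13] y:[9,12] z:[-22,-14] -> miss, prune
  N6 x:[31/3,40/3] y:[-3/2,8] z:[-18,13] -> miss, prune
  N10 x:[44/3,61/3] y:[15/2,35/2] z:[8,18] -> hit [44/3,35/2], descend [1, 12]
    N1 x:[50/3,56/3] y:[15/2,16] z:[8,18] -> miss, prune
    N12 x:[44/3,61/3] y:[16,35/2] z:[15,18] -> hit [16,35/2] leaf, test {P10(miss), P11(miss)}
  N13 x:[37/3,23] y:[-1,16] z:[-24,9] -> miss, prune

Summary -> nodes [0, 5, 2, 7, 9, 6, 10, 1, 12, 13]; box-tests=10; leaf-entries=2; first=miss

== RESULT ==
2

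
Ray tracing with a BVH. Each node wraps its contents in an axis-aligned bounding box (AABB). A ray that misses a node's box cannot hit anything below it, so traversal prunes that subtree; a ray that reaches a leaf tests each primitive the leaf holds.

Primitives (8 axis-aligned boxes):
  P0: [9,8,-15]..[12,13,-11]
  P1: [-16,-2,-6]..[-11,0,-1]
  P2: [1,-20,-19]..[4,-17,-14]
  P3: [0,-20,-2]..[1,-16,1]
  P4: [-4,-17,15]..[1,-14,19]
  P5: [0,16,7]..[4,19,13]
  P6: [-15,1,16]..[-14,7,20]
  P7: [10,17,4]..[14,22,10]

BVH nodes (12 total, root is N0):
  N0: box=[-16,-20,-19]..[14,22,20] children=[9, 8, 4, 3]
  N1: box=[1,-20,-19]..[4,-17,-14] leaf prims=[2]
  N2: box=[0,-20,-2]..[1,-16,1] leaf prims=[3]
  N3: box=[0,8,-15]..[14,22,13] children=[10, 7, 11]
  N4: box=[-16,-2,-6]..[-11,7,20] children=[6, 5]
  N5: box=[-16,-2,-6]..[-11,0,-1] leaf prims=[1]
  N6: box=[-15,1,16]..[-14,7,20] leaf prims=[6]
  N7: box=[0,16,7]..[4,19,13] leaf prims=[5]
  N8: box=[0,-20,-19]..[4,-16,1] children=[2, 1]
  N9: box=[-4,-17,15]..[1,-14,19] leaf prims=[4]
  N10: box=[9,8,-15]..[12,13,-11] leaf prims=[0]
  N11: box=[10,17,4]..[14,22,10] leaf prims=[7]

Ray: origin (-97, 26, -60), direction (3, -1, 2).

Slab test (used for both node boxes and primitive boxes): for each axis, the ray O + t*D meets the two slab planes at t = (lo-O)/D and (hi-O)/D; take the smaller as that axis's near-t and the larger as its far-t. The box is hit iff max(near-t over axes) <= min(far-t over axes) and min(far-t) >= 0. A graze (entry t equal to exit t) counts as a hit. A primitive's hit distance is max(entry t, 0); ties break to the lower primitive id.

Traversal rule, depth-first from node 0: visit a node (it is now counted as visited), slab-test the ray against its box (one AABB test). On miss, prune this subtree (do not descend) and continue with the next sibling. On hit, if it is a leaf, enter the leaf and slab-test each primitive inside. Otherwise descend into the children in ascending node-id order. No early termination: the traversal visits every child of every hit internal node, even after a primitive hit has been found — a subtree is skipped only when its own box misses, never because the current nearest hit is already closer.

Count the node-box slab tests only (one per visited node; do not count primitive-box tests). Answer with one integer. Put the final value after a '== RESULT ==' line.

Trace the traversal:
N0 x:[27,37] y:[4,46] z:[41/2,40] -> hit [27,37], descend [3, 4, 8, 9]
  N3 x:[97/3,37] y:[4,18] z:[45/2,73/2] -> miss, prune
  N4 x:[27,86/3] y:[19,28] z:[27,40] -> hit [27,28], descend [5, 6]
    N5 x:[27,86/3] y:[26,28] z:[27,59/2] -> hit [27,28] leaf, test {P1@t=27}
    N6 x:[82/3,83/3] y:[19,25] z:[38,40] -> miss, prune
  N8 x:[97/3,101/3] y:[42,46] z:[41/2,61/2] -> miss, prune
  N9 x:[31,98/3] y:[40,43] z:[75/2,79/2] -> miss, prune

7 AABB tests over nodes [0, 3, 4, 5, 6, 8, 9]; 1 leaf entered; closest P1.

== RESULT ==
7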